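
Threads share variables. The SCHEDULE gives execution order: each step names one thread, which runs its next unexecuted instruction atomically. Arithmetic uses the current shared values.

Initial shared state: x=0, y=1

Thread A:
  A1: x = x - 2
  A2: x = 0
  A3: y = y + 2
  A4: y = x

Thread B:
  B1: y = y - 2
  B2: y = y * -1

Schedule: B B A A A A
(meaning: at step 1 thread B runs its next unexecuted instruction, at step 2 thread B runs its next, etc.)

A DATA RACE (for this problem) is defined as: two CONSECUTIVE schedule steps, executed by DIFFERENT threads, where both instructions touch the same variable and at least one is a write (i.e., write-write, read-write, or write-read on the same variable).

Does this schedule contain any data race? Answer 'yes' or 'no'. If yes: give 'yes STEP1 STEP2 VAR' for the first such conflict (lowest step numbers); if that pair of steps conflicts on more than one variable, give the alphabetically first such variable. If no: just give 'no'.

Steps 1,2: same thread (B). No race.
Steps 2,3: B(r=y,w=y) vs A(r=x,w=x). No conflict.
Steps 3,4: same thread (A). No race.
Steps 4,5: same thread (A). No race.
Steps 5,6: same thread (A). No race.

Answer: no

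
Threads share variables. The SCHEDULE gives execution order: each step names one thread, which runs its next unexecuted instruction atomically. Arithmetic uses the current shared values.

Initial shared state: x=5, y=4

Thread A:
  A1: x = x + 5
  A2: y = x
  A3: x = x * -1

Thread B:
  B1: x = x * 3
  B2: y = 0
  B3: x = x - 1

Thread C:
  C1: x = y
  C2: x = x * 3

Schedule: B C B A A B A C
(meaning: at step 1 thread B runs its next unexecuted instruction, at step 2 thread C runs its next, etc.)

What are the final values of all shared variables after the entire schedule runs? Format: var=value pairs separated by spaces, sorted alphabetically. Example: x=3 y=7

Answer: x=-24 y=9

Derivation:
Step 1: thread B executes B1 (x = x * 3). Shared: x=15 y=4. PCs: A@0 B@1 C@0
Step 2: thread C executes C1 (x = y). Shared: x=4 y=4. PCs: A@0 B@1 C@1
Step 3: thread B executes B2 (y = 0). Shared: x=4 y=0. PCs: A@0 B@2 C@1
Step 4: thread A executes A1 (x = x + 5). Shared: x=9 y=0. PCs: A@1 B@2 C@1
Step 5: thread A executes A2 (y = x). Shared: x=9 y=9. PCs: A@2 B@2 C@1
Step 6: thread B executes B3 (x = x - 1). Shared: x=8 y=9. PCs: A@2 B@3 C@1
Step 7: thread A executes A3 (x = x * -1). Shared: x=-8 y=9. PCs: A@3 B@3 C@1
Step 8: thread C executes C2 (x = x * 3). Shared: x=-24 y=9. PCs: A@3 B@3 C@2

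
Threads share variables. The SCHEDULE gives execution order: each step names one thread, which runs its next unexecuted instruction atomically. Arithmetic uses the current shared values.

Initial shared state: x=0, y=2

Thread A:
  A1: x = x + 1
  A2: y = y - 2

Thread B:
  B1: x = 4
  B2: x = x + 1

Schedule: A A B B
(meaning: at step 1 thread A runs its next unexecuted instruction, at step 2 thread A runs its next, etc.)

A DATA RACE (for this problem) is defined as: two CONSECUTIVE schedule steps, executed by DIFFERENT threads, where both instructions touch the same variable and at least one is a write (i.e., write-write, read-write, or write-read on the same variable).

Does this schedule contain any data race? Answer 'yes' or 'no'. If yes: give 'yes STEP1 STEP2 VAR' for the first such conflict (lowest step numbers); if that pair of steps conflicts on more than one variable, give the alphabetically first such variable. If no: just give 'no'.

Steps 1,2: same thread (A). No race.
Steps 2,3: A(r=y,w=y) vs B(r=-,w=x). No conflict.
Steps 3,4: same thread (B). No race.

Answer: no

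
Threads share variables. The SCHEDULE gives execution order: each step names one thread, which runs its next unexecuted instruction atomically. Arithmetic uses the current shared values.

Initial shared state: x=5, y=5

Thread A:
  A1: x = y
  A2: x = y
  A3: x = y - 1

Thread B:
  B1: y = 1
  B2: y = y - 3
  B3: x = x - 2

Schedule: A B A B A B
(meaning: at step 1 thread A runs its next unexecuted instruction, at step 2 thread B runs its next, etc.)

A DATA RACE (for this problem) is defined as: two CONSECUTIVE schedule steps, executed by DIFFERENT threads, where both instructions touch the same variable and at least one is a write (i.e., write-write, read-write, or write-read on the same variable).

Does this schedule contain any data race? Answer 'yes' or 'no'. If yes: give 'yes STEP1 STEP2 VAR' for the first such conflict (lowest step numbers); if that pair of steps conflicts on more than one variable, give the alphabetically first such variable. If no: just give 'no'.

Answer: yes 1 2 y

Derivation:
Steps 1,2: A(x = y) vs B(y = 1). RACE on y (R-W).
Steps 2,3: B(y = 1) vs A(x = y). RACE on y (W-R).
Steps 3,4: A(x = y) vs B(y = y - 3). RACE on y (R-W).
Steps 4,5: B(y = y - 3) vs A(x = y - 1). RACE on y (W-R).
Steps 5,6: A(x = y - 1) vs B(x = x - 2). RACE on x (W-W).
First conflict at steps 1,2.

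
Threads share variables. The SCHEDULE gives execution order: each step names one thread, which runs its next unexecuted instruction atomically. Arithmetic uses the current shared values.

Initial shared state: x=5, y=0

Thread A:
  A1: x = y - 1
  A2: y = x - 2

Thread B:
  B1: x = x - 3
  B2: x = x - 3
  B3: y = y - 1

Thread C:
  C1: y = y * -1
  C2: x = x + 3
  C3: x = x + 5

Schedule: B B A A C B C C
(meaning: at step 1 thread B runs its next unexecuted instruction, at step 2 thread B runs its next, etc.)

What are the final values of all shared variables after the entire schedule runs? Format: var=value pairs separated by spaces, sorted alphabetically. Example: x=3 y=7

Answer: x=7 y=2

Derivation:
Step 1: thread B executes B1 (x = x - 3). Shared: x=2 y=0. PCs: A@0 B@1 C@0
Step 2: thread B executes B2 (x = x - 3). Shared: x=-1 y=0. PCs: A@0 B@2 C@0
Step 3: thread A executes A1 (x = y - 1). Shared: x=-1 y=0. PCs: A@1 B@2 C@0
Step 4: thread A executes A2 (y = x - 2). Shared: x=-1 y=-3. PCs: A@2 B@2 C@0
Step 5: thread C executes C1 (y = y * -1). Shared: x=-1 y=3. PCs: A@2 B@2 C@1
Step 6: thread B executes B3 (y = y - 1). Shared: x=-1 y=2. PCs: A@2 B@3 C@1
Step 7: thread C executes C2 (x = x + 3). Shared: x=2 y=2. PCs: A@2 B@3 C@2
Step 8: thread C executes C3 (x = x + 5). Shared: x=7 y=2. PCs: A@2 B@3 C@3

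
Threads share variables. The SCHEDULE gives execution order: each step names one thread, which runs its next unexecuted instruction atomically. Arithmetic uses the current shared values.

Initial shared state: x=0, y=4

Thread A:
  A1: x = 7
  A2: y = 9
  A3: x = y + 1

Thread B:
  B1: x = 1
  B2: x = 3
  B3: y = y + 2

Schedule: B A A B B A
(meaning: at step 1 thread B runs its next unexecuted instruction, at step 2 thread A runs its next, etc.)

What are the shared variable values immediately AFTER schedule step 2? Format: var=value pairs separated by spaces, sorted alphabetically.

Step 1: thread B executes B1 (x = 1). Shared: x=1 y=4. PCs: A@0 B@1
Step 2: thread A executes A1 (x = 7). Shared: x=7 y=4. PCs: A@1 B@1

Answer: x=7 y=4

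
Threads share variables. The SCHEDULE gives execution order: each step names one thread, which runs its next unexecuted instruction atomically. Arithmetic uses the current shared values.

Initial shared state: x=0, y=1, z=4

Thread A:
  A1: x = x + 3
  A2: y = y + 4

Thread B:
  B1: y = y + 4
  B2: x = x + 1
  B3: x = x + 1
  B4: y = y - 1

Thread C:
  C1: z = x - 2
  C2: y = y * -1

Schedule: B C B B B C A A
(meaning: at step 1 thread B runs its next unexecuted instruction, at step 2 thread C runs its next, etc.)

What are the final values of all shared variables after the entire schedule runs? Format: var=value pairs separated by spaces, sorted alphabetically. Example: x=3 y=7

Step 1: thread B executes B1 (y = y + 4). Shared: x=0 y=5 z=4. PCs: A@0 B@1 C@0
Step 2: thread C executes C1 (z = x - 2). Shared: x=0 y=5 z=-2. PCs: A@0 B@1 C@1
Step 3: thread B executes B2 (x = x + 1). Shared: x=1 y=5 z=-2. PCs: A@0 B@2 C@1
Step 4: thread B executes B3 (x = x + 1). Shared: x=2 y=5 z=-2. PCs: A@0 B@3 C@1
Step 5: thread B executes B4 (y = y - 1). Shared: x=2 y=4 z=-2. PCs: A@0 B@4 C@1
Step 6: thread C executes C2 (y = y * -1). Shared: x=2 y=-4 z=-2. PCs: A@0 B@4 C@2
Step 7: thread A executes A1 (x = x + 3). Shared: x=5 y=-4 z=-2. PCs: A@1 B@4 C@2
Step 8: thread A executes A2 (y = y + 4). Shared: x=5 y=0 z=-2. PCs: A@2 B@4 C@2

Answer: x=5 y=0 z=-2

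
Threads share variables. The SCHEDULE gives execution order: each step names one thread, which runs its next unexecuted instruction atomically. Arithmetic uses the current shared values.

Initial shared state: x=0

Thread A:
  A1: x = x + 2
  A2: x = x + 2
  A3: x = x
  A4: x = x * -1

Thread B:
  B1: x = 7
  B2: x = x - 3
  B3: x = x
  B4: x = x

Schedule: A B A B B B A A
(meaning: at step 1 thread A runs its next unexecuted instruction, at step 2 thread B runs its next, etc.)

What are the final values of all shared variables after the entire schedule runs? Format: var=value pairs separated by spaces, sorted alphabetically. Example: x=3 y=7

Answer: x=-6

Derivation:
Step 1: thread A executes A1 (x = x + 2). Shared: x=2. PCs: A@1 B@0
Step 2: thread B executes B1 (x = 7). Shared: x=7. PCs: A@1 B@1
Step 3: thread A executes A2 (x = x + 2). Shared: x=9. PCs: A@2 B@1
Step 4: thread B executes B2 (x = x - 3). Shared: x=6. PCs: A@2 B@2
Step 5: thread B executes B3 (x = x). Shared: x=6. PCs: A@2 B@3
Step 6: thread B executes B4 (x = x). Shared: x=6. PCs: A@2 B@4
Step 7: thread A executes A3 (x = x). Shared: x=6. PCs: A@3 B@4
Step 8: thread A executes A4 (x = x * -1). Shared: x=-6. PCs: A@4 B@4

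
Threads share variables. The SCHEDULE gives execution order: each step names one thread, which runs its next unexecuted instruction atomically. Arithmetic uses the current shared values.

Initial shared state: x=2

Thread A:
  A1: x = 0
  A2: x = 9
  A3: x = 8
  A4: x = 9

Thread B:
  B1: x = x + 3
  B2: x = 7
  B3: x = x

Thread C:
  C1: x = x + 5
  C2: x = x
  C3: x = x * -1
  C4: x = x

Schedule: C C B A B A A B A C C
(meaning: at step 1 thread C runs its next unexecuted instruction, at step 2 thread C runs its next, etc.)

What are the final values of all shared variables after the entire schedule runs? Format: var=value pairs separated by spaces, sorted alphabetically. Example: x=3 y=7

Step 1: thread C executes C1 (x = x + 5). Shared: x=7. PCs: A@0 B@0 C@1
Step 2: thread C executes C2 (x = x). Shared: x=7. PCs: A@0 B@0 C@2
Step 3: thread B executes B1 (x = x + 3). Shared: x=10. PCs: A@0 B@1 C@2
Step 4: thread A executes A1 (x = 0). Shared: x=0. PCs: A@1 B@1 C@2
Step 5: thread B executes B2 (x = 7). Shared: x=7. PCs: A@1 B@2 C@2
Step 6: thread A executes A2 (x = 9). Shared: x=9. PCs: A@2 B@2 C@2
Step 7: thread A executes A3 (x = 8). Shared: x=8. PCs: A@3 B@2 C@2
Step 8: thread B executes B3 (x = x). Shared: x=8. PCs: A@3 B@3 C@2
Step 9: thread A executes A4 (x = 9). Shared: x=9. PCs: A@4 B@3 C@2
Step 10: thread C executes C3 (x = x * -1). Shared: x=-9. PCs: A@4 B@3 C@3
Step 11: thread C executes C4 (x = x). Shared: x=-9. PCs: A@4 B@3 C@4

Answer: x=-9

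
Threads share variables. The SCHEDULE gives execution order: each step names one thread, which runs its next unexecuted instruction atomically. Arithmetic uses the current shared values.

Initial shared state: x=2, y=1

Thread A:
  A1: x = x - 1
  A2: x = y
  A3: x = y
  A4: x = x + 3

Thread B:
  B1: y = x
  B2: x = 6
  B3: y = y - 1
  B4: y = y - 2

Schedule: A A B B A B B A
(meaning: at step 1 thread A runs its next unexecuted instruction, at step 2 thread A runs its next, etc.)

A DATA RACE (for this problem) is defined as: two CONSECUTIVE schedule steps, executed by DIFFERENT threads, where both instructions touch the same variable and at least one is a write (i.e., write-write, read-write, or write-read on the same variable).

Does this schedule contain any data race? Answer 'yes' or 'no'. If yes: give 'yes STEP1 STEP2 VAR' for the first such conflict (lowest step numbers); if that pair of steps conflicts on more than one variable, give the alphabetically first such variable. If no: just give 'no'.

Answer: yes 2 3 x

Derivation:
Steps 1,2: same thread (A). No race.
Steps 2,3: A(x = y) vs B(y = x). RACE on x (W-R), y (R-W). Multiple vars; alphabetically first is x.
Steps 3,4: same thread (B). No race.
Steps 4,5: B(x = 6) vs A(x = y). RACE on x (W-W).
Steps 5,6: A(x = y) vs B(y = y - 1). RACE on y (R-W).
Steps 6,7: same thread (B). No race.
Steps 7,8: B(r=y,w=y) vs A(r=x,w=x). No conflict.
First conflict at steps 2,3.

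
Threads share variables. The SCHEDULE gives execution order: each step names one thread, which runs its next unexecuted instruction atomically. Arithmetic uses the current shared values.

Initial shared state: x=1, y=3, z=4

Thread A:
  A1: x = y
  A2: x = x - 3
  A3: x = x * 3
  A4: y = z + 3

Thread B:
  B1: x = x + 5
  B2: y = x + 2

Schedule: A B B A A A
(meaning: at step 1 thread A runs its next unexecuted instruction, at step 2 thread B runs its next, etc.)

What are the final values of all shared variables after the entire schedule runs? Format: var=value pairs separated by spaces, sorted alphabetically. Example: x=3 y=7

Step 1: thread A executes A1 (x = y). Shared: x=3 y=3 z=4. PCs: A@1 B@0
Step 2: thread B executes B1 (x = x + 5). Shared: x=8 y=3 z=4. PCs: A@1 B@1
Step 3: thread B executes B2 (y = x + 2). Shared: x=8 y=10 z=4. PCs: A@1 B@2
Step 4: thread A executes A2 (x = x - 3). Shared: x=5 y=10 z=4. PCs: A@2 B@2
Step 5: thread A executes A3 (x = x * 3). Shared: x=15 y=10 z=4. PCs: A@3 B@2
Step 6: thread A executes A4 (y = z + 3). Shared: x=15 y=7 z=4. PCs: A@4 B@2

Answer: x=15 y=7 z=4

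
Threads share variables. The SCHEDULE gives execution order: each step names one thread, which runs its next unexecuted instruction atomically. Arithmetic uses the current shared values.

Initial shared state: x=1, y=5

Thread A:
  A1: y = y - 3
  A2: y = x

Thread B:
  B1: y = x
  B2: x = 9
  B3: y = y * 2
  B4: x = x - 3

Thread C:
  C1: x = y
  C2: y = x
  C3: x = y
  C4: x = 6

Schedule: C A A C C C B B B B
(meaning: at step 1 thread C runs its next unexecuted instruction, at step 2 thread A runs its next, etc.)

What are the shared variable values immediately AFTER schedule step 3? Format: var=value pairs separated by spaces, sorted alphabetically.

Answer: x=5 y=5

Derivation:
Step 1: thread C executes C1 (x = y). Shared: x=5 y=5. PCs: A@0 B@0 C@1
Step 2: thread A executes A1 (y = y - 3). Shared: x=5 y=2. PCs: A@1 B@0 C@1
Step 3: thread A executes A2 (y = x). Shared: x=5 y=5. PCs: A@2 B@0 C@1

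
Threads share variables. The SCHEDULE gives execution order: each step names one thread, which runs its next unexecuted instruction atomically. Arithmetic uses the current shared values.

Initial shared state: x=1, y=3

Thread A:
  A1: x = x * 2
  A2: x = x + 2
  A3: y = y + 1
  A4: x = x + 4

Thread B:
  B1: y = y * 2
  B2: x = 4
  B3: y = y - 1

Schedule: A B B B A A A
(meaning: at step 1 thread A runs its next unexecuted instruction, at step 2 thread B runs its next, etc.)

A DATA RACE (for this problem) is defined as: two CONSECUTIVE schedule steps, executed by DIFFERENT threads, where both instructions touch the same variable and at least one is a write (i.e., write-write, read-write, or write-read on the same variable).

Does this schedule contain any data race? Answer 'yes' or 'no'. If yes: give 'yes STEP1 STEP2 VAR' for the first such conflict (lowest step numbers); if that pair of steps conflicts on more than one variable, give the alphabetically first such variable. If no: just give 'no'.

Answer: no

Derivation:
Steps 1,2: A(r=x,w=x) vs B(r=y,w=y). No conflict.
Steps 2,3: same thread (B). No race.
Steps 3,4: same thread (B). No race.
Steps 4,5: B(r=y,w=y) vs A(r=x,w=x). No conflict.
Steps 5,6: same thread (A). No race.
Steps 6,7: same thread (A). No race.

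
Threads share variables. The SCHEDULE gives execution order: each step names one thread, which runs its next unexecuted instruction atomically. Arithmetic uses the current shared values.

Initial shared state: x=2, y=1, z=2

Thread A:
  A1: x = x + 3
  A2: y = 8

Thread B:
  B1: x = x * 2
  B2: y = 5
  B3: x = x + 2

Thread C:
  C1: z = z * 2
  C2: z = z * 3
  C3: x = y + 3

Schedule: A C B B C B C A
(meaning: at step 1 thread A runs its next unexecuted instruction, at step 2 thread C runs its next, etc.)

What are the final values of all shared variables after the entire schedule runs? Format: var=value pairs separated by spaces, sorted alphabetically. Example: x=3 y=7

Answer: x=8 y=8 z=12

Derivation:
Step 1: thread A executes A1 (x = x + 3). Shared: x=5 y=1 z=2. PCs: A@1 B@0 C@0
Step 2: thread C executes C1 (z = z * 2). Shared: x=5 y=1 z=4. PCs: A@1 B@0 C@1
Step 3: thread B executes B1 (x = x * 2). Shared: x=10 y=1 z=4. PCs: A@1 B@1 C@1
Step 4: thread B executes B2 (y = 5). Shared: x=10 y=5 z=4. PCs: A@1 B@2 C@1
Step 5: thread C executes C2 (z = z * 3). Shared: x=10 y=5 z=12. PCs: A@1 B@2 C@2
Step 6: thread B executes B3 (x = x + 2). Shared: x=12 y=5 z=12. PCs: A@1 B@3 C@2
Step 7: thread C executes C3 (x = y + 3). Shared: x=8 y=5 z=12. PCs: A@1 B@3 C@3
Step 8: thread A executes A2 (y = 8). Shared: x=8 y=8 z=12. PCs: A@2 B@3 C@3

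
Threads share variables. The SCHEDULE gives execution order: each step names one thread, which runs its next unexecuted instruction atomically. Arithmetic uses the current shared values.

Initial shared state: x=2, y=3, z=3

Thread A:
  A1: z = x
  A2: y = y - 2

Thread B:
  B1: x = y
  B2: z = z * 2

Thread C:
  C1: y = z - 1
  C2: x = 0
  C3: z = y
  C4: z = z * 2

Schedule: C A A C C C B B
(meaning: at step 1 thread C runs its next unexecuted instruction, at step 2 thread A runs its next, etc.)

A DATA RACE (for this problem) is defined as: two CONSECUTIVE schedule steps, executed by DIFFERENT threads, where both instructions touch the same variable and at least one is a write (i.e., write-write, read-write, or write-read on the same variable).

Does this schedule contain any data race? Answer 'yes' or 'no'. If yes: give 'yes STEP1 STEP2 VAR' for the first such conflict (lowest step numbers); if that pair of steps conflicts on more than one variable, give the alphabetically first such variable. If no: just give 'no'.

Answer: yes 1 2 z

Derivation:
Steps 1,2: C(y = z - 1) vs A(z = x). RACE on z (R-W).
Steps 2,3: same thread (A). No race.
Steps 3,4: A(r=y,w=y) vs C(r=-,w=x). No conflict.
Steps 4,5: same thread (C). No race.
Steps 5,6: same thread (C). No race.
Steps 6,7: C(r=z,w=z) vs B(r=y,w=x). No conflict.
Steps 7,8: same thread (B). No race.
First conflict at steps 1,2.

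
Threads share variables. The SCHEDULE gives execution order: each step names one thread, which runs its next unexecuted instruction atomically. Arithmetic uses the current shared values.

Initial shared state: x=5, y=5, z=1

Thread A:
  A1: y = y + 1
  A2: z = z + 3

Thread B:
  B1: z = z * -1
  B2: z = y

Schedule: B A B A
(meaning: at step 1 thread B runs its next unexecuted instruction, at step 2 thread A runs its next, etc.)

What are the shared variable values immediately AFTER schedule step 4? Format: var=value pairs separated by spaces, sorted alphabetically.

Answer: x=5 y=6 z=9

Derivation:
Step 1: thread B executes B1 (z = z * -1). Shared: x=5 y=5 z=-1. PCs: A@0 B@1
Step 2: thread A executes A1 (y = y + 1). Shared: x=5 y=6 z=-1. PCs: A@1 B@1
Step 3: thread B executes B2 (z = y). Shared: x=5 y=6 z=6. PCs: A@1 B@2
Step 4: thread A executes A2 (z = z + 3). Shared: x=5 y=6 z=9. PCs: A@2 B@2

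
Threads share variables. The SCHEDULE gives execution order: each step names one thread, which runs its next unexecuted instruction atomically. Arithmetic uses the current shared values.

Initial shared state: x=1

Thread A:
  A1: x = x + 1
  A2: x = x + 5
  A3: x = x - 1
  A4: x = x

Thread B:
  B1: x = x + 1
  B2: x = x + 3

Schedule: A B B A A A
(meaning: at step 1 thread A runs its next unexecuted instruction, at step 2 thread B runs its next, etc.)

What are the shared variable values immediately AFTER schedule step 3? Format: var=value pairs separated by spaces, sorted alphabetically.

Answer: x=6

Derivation:
Step 1: thread A executes A1 (x = x + 1). Shared: x=2. PCs: A@1 B@0
Step 2: thread B executes B1 (x = x + 1). Shared: x=3. PCs: A@1 B@1
Step 3: thread B executes B2 (x = x + 3). Shared: x=6. PCs: A@1 B@2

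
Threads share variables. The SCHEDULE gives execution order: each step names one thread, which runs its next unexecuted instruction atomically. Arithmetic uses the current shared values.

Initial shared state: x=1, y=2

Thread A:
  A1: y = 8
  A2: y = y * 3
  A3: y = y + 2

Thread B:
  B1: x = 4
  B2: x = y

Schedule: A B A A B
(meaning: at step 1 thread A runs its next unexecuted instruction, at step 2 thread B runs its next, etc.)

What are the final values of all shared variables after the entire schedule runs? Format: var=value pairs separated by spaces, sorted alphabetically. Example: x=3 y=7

Answer: x=26 y=26

Derivation:
Step 1: thread A executes A1 (y = 8). Shared: x=1 y=8. PCs: A@1 B@0
Step 2: thread B executes B1 (x = 4). Shared: x=4 y=8. PCs: A@1 B@1
Step 3: thread A executes A2 (y = y * 3). Shared: x=4 y=24. PCs: A@2 B@1
Step 4: thread A executes A3 (y = y + 2). Shared: x=4 y=26. PCs: A@3 B@1
Step 5: thread B executes B2 (x = y). Shared: x=26 y=26. PCs: A@3 B@2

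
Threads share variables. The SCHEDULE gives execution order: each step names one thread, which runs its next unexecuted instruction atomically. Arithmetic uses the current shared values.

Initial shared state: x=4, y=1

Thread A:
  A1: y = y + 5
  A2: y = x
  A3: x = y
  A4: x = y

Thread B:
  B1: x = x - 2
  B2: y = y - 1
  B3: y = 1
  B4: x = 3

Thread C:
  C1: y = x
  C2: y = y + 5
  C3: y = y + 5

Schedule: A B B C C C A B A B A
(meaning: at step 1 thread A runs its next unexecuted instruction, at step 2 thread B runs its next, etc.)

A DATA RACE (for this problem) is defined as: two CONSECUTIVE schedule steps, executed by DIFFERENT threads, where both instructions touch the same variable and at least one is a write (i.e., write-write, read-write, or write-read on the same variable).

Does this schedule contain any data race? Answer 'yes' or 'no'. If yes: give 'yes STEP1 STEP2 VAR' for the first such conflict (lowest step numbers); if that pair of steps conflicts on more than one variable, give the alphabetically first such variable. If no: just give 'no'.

Steps 1,2: A(r=y,w=y) vs B(r=x,w=x). No conflict.
Steps 2,3: same thread (B). No race.
Steps 3,4: B(y = y - 1) vs C(y = x). RACE on y (W-W).
Steps 4,5: same thread (C). No race.
Steps 5,6: same thread (C). No race.
Steps 6,7: C(y = y + 5) vs A(y = x). RACE on y (W-W).
Steps 7,8: A(y = x) vs B(y = 1). RACE on y (W-W).
Steps 8,9: B(y = 1) vs A(x = y). RACE on y (W-R).
Steps 9,10: A(x = y) vs B(x = 3). RACE on x (W-W).
Steps 10,11: B(x = 3) vs A(x = y). RACE on x (W-W).
First conflict at steps 3,4.

Answer: yes 3 4 y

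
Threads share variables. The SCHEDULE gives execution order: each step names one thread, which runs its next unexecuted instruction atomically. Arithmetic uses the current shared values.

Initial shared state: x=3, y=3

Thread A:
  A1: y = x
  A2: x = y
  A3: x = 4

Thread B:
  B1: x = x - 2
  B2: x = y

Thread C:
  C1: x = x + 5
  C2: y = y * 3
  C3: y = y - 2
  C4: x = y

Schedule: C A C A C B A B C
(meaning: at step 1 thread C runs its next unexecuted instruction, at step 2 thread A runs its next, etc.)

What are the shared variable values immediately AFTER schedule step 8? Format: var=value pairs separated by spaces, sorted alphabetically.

Answer: x=22 y=22

Derivation:
Step 1: thread C executes C1 (x = x + 5). Shared: x=8 y=3. PCs: A@0 B@0 C@1
Step 2: thread A executes A1 (y = x). Shared: x=8 y=8. PCs: A@1 B@0 C@1
Step 3: thread C executes C2 (y = y * 3). Shared: x=8 y=24. PCs: A@1 B@0 C@2
Step 4: thread A executes A2 (x = y). Shared: x=24 y=24. PCs: A@2 B@0 C@2
Step 5: thread C executes C3 (y = y - 2). Shared: x=24 y=22. PCs: A@2 B@0 C@3
Step 6: thread B executes B1 (x = x - 2). Shared: x=22 y=22. PCs: A@2 B@1 C@3
Step 7: thread A executes A3 (x = 4). Shared: x=4 y=22. PCs: A@3 B@1 C@3
Step 8: thread B executes B2 (x = y). Shared: x=22 y=22. PCs: A@3 B@2 C@3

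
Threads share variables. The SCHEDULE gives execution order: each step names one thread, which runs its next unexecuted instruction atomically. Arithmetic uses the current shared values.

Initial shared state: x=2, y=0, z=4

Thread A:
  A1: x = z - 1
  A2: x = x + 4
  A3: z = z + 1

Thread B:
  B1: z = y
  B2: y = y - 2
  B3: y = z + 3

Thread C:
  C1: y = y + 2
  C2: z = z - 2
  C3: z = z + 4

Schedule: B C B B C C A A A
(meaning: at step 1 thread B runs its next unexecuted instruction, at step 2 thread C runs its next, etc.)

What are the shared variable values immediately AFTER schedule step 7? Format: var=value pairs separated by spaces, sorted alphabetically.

Step 1: thread B executes B1 (z = y). Shared: x=2 y=0 z=0. PCs: A@0 B@1 C@0
Step 2: thread C executes C1 (y = y + 2). Shared: x=2 y=2 z=0. PCs: A@0 B@1 C@1
Step 3: thread B executes B2 (y = y - 2). Shared: x=2 y=0 z=0. PCs: A@0 B@2 C@1
Step 4: thread B executes B3 (y = z + 3). Shared: x=2 y=3 z=0. PCs: A@0 B@3 C@1
Step 5: thread C executes C2 (z = z - 2). Shared: x=2 y=3 z=-2. PCs: A@0 B@3 C@2
Step 6: thread C executes C3 (z = z + 4). Shared: x=2 y=3 z=2. PCs: A@0 B@3 C@3
Step 7: thread A executes A1 (x = z - 1). Shared: x=1 y=3 z=2. PCs: A@1 B@3 C@3

Answer: x=1 y=3 z=2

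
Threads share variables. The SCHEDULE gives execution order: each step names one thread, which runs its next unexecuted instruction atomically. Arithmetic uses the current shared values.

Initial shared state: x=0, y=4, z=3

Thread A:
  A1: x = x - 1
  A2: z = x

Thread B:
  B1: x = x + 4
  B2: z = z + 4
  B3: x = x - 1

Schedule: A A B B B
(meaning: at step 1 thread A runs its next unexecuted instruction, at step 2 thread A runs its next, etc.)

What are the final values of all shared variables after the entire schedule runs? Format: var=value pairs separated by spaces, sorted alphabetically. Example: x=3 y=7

Answer: x=2 y=4 z=3

Derivation:
Step 1: thread A executes A1 (x = x - 1). Shared: x=-1 y=4 z=3. PCs: A@1 B@0
Step 2: thread A executes A2 (z = x). Shared: x=-1 y=4 z=-1. PCs: A@2 B@0
Step 3: thread B executes B1 (x = x + 4). Shared: x=3 y=4 z=-1. PCs: A@2 B@1
Step 4: thread B executes B2 (z = z + 4). Shared: x=3 y=4 z=3. PCs: A@2 B@2
Step 5: thread B executes B3 (x = x - 1). Shared: x=2 y=4 z=3. PCs: A@2 B@3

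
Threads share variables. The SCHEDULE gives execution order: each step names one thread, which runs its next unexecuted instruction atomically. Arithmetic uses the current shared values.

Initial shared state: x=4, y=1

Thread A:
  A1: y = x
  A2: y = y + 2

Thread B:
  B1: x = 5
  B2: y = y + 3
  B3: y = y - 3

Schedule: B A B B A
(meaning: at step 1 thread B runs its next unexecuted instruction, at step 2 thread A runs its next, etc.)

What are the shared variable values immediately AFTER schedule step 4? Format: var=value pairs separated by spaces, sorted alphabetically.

Step 1: thread B executes B1 (x = 5). Shared: x=5 y=1. PCs: A@0 B@1
Step 2: thread A executes A1 (y = x). Shared: x=5 y=5. PCs: A@1 B@1
Step 3: thread B executes B2 (y = y + 3). Shared: x=5 y=8. PCs: A@1 B@2
Step 4: thread B executes B3 (y = y - 3). Shared: x=5 y=5. PCs: A@1 B@3

Answer: x=5 y=5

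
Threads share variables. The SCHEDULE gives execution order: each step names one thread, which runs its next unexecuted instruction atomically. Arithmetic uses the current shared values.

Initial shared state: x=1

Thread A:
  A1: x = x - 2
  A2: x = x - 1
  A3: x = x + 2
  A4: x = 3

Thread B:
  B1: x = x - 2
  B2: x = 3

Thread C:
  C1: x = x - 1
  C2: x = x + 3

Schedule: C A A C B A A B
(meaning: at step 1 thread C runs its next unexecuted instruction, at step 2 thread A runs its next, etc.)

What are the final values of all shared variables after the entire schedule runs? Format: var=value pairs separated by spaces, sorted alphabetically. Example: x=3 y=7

Answer: x=3

Derivation:
Step 1: thread C executes C1 (x = x - 1). Shared: x=0. PCs: A@0 B@0 C@1
Step 2: thread A executes A1 (x = x - 2). Shared: x=-2. PCs: A@1 B@0 C@1
Step 3: thread A executes A2 (x = x - 1). Shared: x=-3. PCs: A@2 B@0 C@1
Step 4: thread C executes C2 (x = x + 3). Shared: x=0. PCs: A@2 B@0 C@2
Step 5: thread B executes B1 (x = x - 2). Shared: x=-2. PCs: A@2 B@1 C@2
Step 6: thread A executes A3 (x = x + 2). Shared: x=0. PCs: A@3 B@1 C@2
Step 7: thread A executes A4 (x = 3). Shared: x=3. PCs: A@4 B@1 C@2
Step 8: thread B executes B2 (x = 3). Shared: x=3. PCs: A@4 B@2 C@2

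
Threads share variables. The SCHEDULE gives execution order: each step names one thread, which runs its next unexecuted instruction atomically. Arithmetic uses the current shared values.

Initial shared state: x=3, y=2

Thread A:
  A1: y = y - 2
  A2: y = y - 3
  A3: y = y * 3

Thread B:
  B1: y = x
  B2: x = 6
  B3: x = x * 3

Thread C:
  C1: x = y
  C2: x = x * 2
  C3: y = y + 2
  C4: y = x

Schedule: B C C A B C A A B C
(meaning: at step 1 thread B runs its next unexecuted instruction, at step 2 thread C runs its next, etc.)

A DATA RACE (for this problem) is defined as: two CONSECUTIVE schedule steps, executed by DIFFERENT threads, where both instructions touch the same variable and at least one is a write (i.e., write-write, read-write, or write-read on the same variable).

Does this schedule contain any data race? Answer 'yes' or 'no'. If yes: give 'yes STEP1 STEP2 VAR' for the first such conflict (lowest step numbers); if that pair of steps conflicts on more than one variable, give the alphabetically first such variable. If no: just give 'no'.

Steps 1,2: B(y = x) vs C(x = y). RACE on x (R-W), y (W-R). Multiple vars; alphabetically first is x.
Steps 2,3: same thread (C). No race.
Steps 3,4: C(r=x,w=x) vs A(r=y,w=y). No conflict.
Steps 4,5: A(r=y,w=y) vs B(r=-,w=x). No conflict.
Steps 5,6: B(r=-,w=x) vs C(r=y,w=y). No conflict.
Steps 6,7: C(y = y + 2) vs A(y = y - 3). RACE on y (W-W).
Steps 7,8: same thread (A). No race.
Steps 8,9: A(r=y,w=y) vs B(r=x,w=x). No conflict.
Steps 9,10: B(x = x * 3) vs C(y = x). RACE on x (W-R).
First conflict at steps 1,2.

Answer: yes 1 2 x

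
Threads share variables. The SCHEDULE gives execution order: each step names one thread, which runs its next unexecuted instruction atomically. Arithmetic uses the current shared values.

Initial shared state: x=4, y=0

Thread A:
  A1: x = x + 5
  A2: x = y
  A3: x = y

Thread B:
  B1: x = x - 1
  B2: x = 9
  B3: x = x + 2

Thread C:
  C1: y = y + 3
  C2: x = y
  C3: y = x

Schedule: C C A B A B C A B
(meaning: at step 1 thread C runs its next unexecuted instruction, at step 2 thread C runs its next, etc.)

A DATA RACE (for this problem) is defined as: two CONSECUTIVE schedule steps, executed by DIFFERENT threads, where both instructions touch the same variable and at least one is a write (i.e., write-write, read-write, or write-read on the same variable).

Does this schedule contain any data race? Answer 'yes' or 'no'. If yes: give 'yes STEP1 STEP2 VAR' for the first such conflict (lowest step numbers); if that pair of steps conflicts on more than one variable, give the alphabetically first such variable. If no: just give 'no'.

Answer: yes 2 3 x

Derivation:
Steps 1,2: same thread (C). No race.
Steps 2,3: C(x = y) vs A(x = x + 5). RACE on x (W-W).
Steps 3,4: A(x = x + 5) vs B(x = x - 1). RACE on x (W-W).
Steps 4,5: B(x = x - 1) vs A(x = y). RACE on x (W-W).
Steps 5,6: A(x = y) vs B(x = 9). RACE on x (W-W).
Steps 6,7: B(x = 9) vs C(y = x). RACE on x (W-R).
Steps 7,8: C(y = x) vs A(x = y). RACE on x (R-W), y (W-R). Multiple vars; alphabetically first is x.
Steps 8,9: A(x = y) vs B(x = x + 2). RACE on x (W-W).
First conflict at steps 2,3.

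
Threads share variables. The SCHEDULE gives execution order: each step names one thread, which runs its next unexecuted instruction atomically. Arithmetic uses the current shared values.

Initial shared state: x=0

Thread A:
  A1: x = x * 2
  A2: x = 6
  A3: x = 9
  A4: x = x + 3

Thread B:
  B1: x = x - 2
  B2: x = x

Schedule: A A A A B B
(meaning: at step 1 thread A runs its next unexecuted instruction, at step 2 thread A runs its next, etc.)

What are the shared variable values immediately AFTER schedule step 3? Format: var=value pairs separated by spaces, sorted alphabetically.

Answer: x=9

Derivation:
Step 1: thread A executes A1 (x = x * 2). Shared: x=0. PCs: A@1 B@0
Step 2: thread A executes A2 (x = 6). Shared: x=6. PCs: A@2 B@0
Step 3: thread A executes A3 (x = 9). Shared: x=9. PCs: A@3 B@0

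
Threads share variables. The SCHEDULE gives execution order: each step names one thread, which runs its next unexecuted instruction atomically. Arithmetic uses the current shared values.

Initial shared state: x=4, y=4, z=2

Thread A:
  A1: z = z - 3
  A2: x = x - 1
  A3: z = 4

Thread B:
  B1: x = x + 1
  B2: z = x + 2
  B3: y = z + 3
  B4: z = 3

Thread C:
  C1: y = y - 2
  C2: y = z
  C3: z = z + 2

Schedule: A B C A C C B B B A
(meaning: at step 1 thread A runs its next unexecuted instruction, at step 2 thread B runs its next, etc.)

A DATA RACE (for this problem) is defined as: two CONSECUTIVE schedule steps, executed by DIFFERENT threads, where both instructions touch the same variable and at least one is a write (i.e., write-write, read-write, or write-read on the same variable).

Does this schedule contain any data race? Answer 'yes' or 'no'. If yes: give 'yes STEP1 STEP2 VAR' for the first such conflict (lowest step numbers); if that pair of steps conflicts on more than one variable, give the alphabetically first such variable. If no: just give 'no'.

Steps 1,2: A(r=z,w=z) vs B(r=x,w=x). No conflict.
Steps 2,3: B(r=x,w=x) vs C(r=y,w=y). No conflict.
Steps 3,4: C(r=y,w=y) vs A(r=x,w=x). No conflict.
Steps 4,5: A(r=x,w=x) vs C(r=z,w=y). No conflict.
Steps 5,6: same thread (C). No race.
Steps 6,7: C(z = z + 2) vs B(z = x + 2). RACE on z (W-W).
Steps 7,8: same thread (B). No race.
Steps 8,9: same thread (B). No race.
Steps 9,10: B(z = 3) vs A(z = 4). RACE on z (W-W).
First conflict at steps 6,7.

Answer: yes 6 7 z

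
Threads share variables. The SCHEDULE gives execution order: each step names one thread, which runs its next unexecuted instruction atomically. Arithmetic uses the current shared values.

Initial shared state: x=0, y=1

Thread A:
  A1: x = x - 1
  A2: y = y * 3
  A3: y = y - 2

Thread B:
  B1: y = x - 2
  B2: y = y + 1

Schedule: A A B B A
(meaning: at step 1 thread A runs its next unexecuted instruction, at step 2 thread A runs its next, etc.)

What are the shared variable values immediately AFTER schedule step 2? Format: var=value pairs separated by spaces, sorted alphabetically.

Answer: x=-1 y=3

Derivation:
Step 1: thread A executes A1 (x = x - 1). Shared: x=-1 y=1. PCs: A@1 B@0
Step 2: thread A executes A2 (y = y * 3). Shared: x=-1 y=3. PCs: A@2 B@0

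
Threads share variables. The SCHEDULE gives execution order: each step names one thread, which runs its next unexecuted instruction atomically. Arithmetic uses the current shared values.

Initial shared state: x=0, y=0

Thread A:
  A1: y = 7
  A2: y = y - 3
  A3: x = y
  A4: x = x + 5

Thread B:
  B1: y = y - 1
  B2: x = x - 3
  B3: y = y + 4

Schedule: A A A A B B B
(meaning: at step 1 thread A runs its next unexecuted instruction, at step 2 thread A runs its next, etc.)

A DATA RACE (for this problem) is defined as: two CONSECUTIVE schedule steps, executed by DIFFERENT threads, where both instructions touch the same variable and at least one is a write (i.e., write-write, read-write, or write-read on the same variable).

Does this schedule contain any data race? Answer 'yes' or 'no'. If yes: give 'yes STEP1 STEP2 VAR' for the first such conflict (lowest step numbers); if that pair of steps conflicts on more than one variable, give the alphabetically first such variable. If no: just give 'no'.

Steps 1,2: same thread (A). No race.
Steps 2,3: same thread (A). No race.
Steps 3,4: same thread (A). No race.
Steps 4,5: A(r=x,w=x) vs B(r=y,w=y). No conflict.
Steps 5,6: same thread (B). No race.
Steps 6,7: same thread (B). No race.

Answer: no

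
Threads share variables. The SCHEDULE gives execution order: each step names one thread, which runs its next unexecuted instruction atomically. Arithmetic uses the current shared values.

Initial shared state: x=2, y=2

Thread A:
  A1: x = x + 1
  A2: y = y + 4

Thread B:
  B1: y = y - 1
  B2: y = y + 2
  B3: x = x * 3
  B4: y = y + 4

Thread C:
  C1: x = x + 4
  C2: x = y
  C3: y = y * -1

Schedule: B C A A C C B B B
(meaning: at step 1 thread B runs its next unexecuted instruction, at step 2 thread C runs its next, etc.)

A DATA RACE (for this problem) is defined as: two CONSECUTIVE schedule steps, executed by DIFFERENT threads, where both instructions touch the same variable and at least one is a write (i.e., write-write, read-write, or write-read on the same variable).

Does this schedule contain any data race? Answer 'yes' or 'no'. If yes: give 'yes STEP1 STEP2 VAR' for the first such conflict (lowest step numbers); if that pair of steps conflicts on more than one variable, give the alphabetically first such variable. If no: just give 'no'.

Answer: yes 2 3 x

Derivation:
Steps 1,2: B(r=y,w=y) vs C(r=x,w=x). No conflict.
Steps 2,3: C(x = x + 4) vs A(x = x + 1). RACE on x (W-W).
Steps 3,4: same thread (A). No race.
Steps 4,5: A(y = y + 4) vs C(x = y). RACE on y (W-R).
Steps 5,6: same thread (C). No race.
Steps 6,7: C(y = y * -1) vs B(y = y + 2). RACE on y (W-W).
Steps 7,8: same thread (B). No race.
Steps 8,9: same thread (B). No race.
First conflict at steps 2,3.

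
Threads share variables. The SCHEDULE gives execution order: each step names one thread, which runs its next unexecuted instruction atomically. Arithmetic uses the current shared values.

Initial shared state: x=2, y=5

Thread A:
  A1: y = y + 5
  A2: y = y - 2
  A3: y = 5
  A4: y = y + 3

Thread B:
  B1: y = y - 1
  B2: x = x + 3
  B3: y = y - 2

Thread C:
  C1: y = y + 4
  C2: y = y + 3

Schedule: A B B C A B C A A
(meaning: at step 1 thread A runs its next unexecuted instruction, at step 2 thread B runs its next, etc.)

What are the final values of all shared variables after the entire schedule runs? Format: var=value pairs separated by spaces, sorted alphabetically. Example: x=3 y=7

Step 1: thread A executes A1 (y = y + 5). Shared: x=2 y=10. PCs: A@1 B@0 C@0
Step 2: thread B executes B1 (y = y - 1). Shared: x=2 y=9. PCs: A@1 B@1 C@0
Step 3: thread B executes B2 (x = x + 3). Shared: x=5 y=9. PCs: A@1 B@2 C@0
Step 4: thread C executes C1 (y = y + 4). Shared: x=5 y=13. PCs: A@1 B@2 C@1
Step 5: thread A executes A2 (y = y - 2). Shared: x=5 y=11. PCs: A@2 B@2 C@1
Step 6: thread B executes B3 (y = y - 2). Shared: x=5 y=9. PCs: A@2 B@3 C@1
Step 7: thread C executes C2 (y = y + 3). Shared: x=5 y=12. PCs: A@2 B@3 C@2
Step 8: thread A executes A3 (y = 5). Shared: x=5 y=5. PCs: A@3 B@3 C@2
Step 9: thread A executes A4 (y = y + 3). Shared: x=5 y=8. PCs: A@4 B@3 C@2

Answer: x=5 y=8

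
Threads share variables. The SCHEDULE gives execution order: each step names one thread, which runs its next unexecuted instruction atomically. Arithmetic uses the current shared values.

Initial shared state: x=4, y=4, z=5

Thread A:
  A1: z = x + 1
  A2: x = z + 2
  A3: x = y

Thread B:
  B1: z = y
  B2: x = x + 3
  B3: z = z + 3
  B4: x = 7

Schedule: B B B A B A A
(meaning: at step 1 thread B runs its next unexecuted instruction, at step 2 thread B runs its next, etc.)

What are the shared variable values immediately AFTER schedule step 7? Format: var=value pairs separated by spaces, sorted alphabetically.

Step 1: thread B executes B1 (z = y). Shared: x=4 y=4 z=4. PCs: A@0 B@1
Step 2: thread B executes B2 (x = x + 3). Shared: x=7 y=4 z=4. PCs: A@0 B@2
Step 3: thread B executes B3 (z = z + 3). Shared: x=7 y=4 z=7. PCs: A@0 B@3
Step 4: thread A executes A1 (z = x + 1). Shared: x=7 y=4 z=8. PCs: A@1 B@3
Step 5: thread B executes B4 (x = 7). Shared: x=7 y=4 z=8. PCs: A@1 B@4
Step 6: thread A executes A2 (x = z + 2). Shared: x=10 y=4 z=8. PCs: A@2 B@4
Step 7: thread A executes A3 (x = y). Shared: x=4 y=4 z=8. PCs: A@3 B@4

Answer: x=4 y=4 z=8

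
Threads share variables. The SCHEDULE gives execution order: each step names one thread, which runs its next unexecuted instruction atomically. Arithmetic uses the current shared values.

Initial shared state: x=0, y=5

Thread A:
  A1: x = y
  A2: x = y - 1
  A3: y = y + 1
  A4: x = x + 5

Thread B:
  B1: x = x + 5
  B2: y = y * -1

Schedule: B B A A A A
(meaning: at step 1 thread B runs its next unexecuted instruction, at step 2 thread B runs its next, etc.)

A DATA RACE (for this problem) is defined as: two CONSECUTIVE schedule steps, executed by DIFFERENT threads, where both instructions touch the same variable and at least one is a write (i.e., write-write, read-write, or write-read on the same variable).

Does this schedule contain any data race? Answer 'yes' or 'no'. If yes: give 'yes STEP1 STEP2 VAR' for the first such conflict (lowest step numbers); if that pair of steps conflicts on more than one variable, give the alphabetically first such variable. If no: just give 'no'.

Answer: yes 2 3 y

Derivation:
Steps 1,2: same thread (B). No race.
Steps 2,3: B(y = y * -1) vs A(x = y). RACE on y (W-R).
Steps 3,4: same thread (A). No race.
Steps 4,5: same thread (A). No race.
Steps 5,6: same thread (A). No race.
First conflict at steps 2,3.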